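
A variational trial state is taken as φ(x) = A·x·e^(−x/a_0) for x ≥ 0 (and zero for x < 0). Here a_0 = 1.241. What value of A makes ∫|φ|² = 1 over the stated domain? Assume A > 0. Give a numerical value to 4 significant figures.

We need A² ∫|f|² dx = 1, taking the integral from 0 to ∞.
Recall ∫₀^∞ x^m e^(−x/β) dx = m!·β^(m+1), carrying out the integral gives A² · a_0^3/4.
So A² = (a_0^3/4)^(−1).
Plugging in a_0 = 1.241 yields A = 1.4467.

A ≈ 1.447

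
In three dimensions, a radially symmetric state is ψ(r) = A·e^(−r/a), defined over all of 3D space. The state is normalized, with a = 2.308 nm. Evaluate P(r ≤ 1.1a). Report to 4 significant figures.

P ≈ 0.3773

P = ∫ |ψ|² 4πr² dr over r ≤ 1.1a.
A² is fixed by ∫₀^∞ 4πr²|ψ|² dr = 1, i.e. A² = (π·a^3)^(−1).
Substituting u = r/a, A², 4π and the length scale all cancel in the ratio: P = ∫_{0}^{1.1} u^2·e^(-2·u) du / ∫_{0}^{∞} u^2·e^(-2·u) du.
An antiderivative of u^2·e^(-2·u) is -(2·u^2 + 2·u + 1)·e^(-2·u)/4; evaluating from 0 to 1.1 gives 1/4 - 281·e^(-11/5)/200, while the full integral is 1/4.
Taking the ratio yields P = 0.37729.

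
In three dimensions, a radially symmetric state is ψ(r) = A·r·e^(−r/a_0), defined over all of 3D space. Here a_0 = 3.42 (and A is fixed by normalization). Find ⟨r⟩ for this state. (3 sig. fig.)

The expectation value is the |ψ|²-weighted average of r: ∫ r|ψ|² 4πr² dr.
Recall ∫₀^∞ r^m e^(−r/β) dr = m!·β^(m+1), evaluating both integrals, ⟨r⟩ = 5·a_0/2.
With a_0 = 3.42, ⟨r⟩ = 8.550.

⟨r⟩ ≈ 8.55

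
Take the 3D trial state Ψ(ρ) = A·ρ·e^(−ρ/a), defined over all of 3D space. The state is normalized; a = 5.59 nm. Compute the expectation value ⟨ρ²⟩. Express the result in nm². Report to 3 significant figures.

⟨ρ^2⟩ ≈ 234 nm^2

⟨ρ²⟩ = ∫ ρ^2 |Ψ|² 4πρ² dρ over the full domain.
With ∫₀^∞ ρ^6 e^(−αρ) dρ = 6!/α^7, the ratio of the moment integral to the normalization integral gives ⟨ρ²⟩ = 15·a^2/2.
With a = 5.59, ⟨ρ^2⟩ = 234.4.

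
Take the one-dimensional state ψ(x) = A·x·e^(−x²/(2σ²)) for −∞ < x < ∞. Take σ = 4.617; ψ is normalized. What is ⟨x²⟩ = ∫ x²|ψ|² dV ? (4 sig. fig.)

⟨x^2⟩ ≈ 31.98

⟨x²⟩ = ∫ x^2 |ψ|² dx over the full domain.
Differentiating ∫e^(−αx²) dx = √(π/α) under α to get the higher moments, evaluating both integrals, ⟨x²⟩ = 3·σ^2/2.
Putting σ = 4.617 gives 31.975.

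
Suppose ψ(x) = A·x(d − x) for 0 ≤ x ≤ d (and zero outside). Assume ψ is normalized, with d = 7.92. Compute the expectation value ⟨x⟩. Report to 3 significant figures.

⟨x⟩ ≈ 3.96

⟨x⟩ = ∫ x |ψ|² dx over the full domain.
Expanding the polynomial and integrating term by term, the ratio of the moment integral to the normalization integral gives ⟨x⟩ = d/2.
With d = 7.92, ⟨x⟩ = 3.960.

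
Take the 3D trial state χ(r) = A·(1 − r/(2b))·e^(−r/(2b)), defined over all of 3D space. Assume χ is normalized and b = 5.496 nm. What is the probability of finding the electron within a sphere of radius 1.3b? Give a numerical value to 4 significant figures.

Integrate the radial probability density 4πr²|χ|² over r ≤ 1.3b.
Normalization gives A² = 1/(8·π·b^3).
Substituting u = r/b, A², 4π and the length scale all cancel in the ratio: P = ∫_{0}^{1.3} u^2·(1 - u/2)^2·e^(-u) du / ∫_{0}^{∞} u^2·(1 - u/2)^2·e^(-u) du.
Using ∫ u^2·(1 - u/2)^2·e^(-u) du = -(u^4/4 + u^2 + 2·u + 2)·e^(-u), the numerator is ≈ 0.0911805 and the denominator is 2.
Taking the ratio yields P = 0.045590.

P ≈ 0.04559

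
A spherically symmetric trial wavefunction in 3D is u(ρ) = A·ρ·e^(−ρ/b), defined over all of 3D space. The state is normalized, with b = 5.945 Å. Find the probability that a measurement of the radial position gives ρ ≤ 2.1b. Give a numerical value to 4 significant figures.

With dV = 4πρ²dρ, the probability is ∫|u|² dV over ρ ≤ 2.1b.
Normalization gives A² = 1/(3·π·b^5).
Substituting t = ρ/b, A², 4π and the length scale all cancel in the ratio: P = ∫_{0}^{2.1} t^4·e^(-2·t) dt / ∫_{0}^{∞} t^4·e^(-2·t) dt.
Using ∫ t^4·e^(-2·t) dt = -(t^4/2 + t^3 + 3·t^2/2 + 3·t/2 + 3/4)·e^(-2·t), the numerator is ≈ 0.307630 and the denominator is 3/4.
The region integral divided by the full integral gives P = 0.41017.

P ≈ 0.4102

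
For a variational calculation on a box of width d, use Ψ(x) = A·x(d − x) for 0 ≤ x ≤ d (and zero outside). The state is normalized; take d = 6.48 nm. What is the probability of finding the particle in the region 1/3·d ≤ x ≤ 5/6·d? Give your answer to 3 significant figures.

P ≈ 0.755

The probability is P = ∫ |Ψ|² dx over [1/3·d, 5/6·d].
With A² fixed by ∫|Ψ|² = 1, i.e. A² = (d^5/30)^(−1), substitute and integrate.
In terms of u = x/d (A² and the length scale cancel between numerator and denominator), P = [∫_{1/3}^{5/6} u^2·(1 - u)^2 du] / [∫_{0}^{1} u^2·(1 - u)^2 du].
An antiderivative of u^2·(1 - u)^2 is u^3·(6·u^2 - 15·u + 10)/30; evaluating from 1/3 to 5/6 gives 163/6480, while the full integral is 1/30.
The result is P = 163/216.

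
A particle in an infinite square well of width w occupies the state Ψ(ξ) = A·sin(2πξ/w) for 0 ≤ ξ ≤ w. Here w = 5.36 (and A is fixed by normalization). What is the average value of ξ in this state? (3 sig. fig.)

⟨ξ⟩ ≈ 2.68

By definition ⟨ξ⟩ = ∫ ξ |Ψ(ξ)|² dξ.
With ∫₀^w sin²(nπξ/w) dξ = w/2, the ratio of the moment integral to the normalization integral gives ⟨ξ⟩ = w/2.
Putting w = 5.36 gives 2.680.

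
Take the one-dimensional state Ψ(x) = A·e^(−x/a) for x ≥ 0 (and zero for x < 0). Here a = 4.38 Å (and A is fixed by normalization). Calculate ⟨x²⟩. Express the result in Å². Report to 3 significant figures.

⟨x^2⟩ ≈ 9.59 Å^2

The expectation value is the |Ψ|²-weighted average of x^2: ∫ x^2|Ψ|² dx.
Recall ∫₀^∞ x^m e^(−x/β) dx = m!·β^(m+1), evaluating both integrals, ⟨x²⟩ = a^2/2.
Putting a = 4.38 gives 9.592.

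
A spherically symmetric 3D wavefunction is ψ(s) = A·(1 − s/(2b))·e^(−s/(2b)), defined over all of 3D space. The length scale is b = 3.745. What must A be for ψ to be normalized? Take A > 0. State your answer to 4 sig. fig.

A ≈ 0.02752

Normalization requires ∫|ψ|² 4πs² ds = 1, integrated from 0 to ∞.
(Spherical symmetry: dV = 4πs² ds.)
Using ∫₀^∞ sⁿ e^(−αs) ds = n!/αⁿ⁺¹, with ψ = A·(1 − s/(2b))·e^(−s/(2b)), the integral evaluates to A²·[8·π·b^3].
So A² = (8·π·b^3)^(−1).
Substituting b = 3.745 gives A² = 0.00075754, so A = 0.027523.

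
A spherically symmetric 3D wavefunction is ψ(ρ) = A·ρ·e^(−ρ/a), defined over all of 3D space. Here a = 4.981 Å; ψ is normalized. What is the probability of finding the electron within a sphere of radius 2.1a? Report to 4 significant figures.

P ≈ 0.4102

P = ∫ |ψ|² 4πρ² dρ over ρ ≤ 2.1a.
The full normalization integral is A²·[3·π·a^5] = 1, fixing A².
In terms of u = ρ/a (A², 4π and the length scale all cancel between numerator and denominator), P = [∫_{0}^{2.1} u^4·e^(-2·u) du] / [∫_{0}^{∞} u^4·e^(-2·u) du].
Using ∫ u^4·e^(-2·u) du = -(u^4/2 + u^3 + 3·u^2/2 + 3·u/2 + 3/4)·e^(-2·u), the numerator is ≈ 0.307630 and the denominator is 3/4.
Taking the ratio yields P = 0.41017.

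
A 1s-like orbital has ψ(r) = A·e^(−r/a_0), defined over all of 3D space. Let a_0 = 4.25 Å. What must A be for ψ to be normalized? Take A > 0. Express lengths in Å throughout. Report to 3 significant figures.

Normalization requires ∫|ψ|² 4πr² dr = 1, integrated from 0 to ∞.
(Spherical symmetry: dV = 4πr² dr.)
The integral (without the A² prefactor) comes out to π·a_0^3.
Setting this equal to 1 gives A² = 1/(π·a_0^3).
Substituting a_0 = 4.25 gives A² = 0.004147, so A = 0.06439.

A ≈ 0.0644 Å^(-3/2)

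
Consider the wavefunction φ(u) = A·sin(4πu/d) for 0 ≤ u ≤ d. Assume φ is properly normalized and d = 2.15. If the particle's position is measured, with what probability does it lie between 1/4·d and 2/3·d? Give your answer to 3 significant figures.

The probability is P = ∫ |φ|² du over [1/4·d, 2/3·d].
Since A² = 1/(d/2), this is the region integral divided by the full normalization integral.
In terms of t = u/d (A² and the length scale cancel between numerator and denominator), P = [∫_{1/4}^{2/3} sin(4·π·t)^2 dt] / [∫_{0}^{1} sin(4·π·t)^2 dt].
Using ∫ sin(4·π·t)^2 dt = t/2 - sin(4·π·t)·cos(4·π·t)/(8·π), the numerator is √(3)/(32·π) + 5/24 and the denominator is 1/2.
The result is P = √(3)/(16·π) + 5/12.

P ≈ 0.451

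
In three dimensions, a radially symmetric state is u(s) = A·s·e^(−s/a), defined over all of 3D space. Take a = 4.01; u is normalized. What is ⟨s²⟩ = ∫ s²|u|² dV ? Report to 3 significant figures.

⟨s^2⟩ ≈ 121

⟨s²⟩ = ∫ s^2 |u|² 4πs² ds over the full domain.
Evaluating both integrals, ⟨s²⟩ = 15·a^2/2.
With a = 4.01, ⟨s^2⟩ = 120.6.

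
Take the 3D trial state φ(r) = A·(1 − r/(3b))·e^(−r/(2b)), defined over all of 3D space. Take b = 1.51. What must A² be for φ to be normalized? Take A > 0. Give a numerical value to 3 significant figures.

Normalization requires ∫|φ|² 4πr² dr = 1, integrated from 0 to ∞.
(Spherical symmetry: dV = 4πr² dr.)
∫|φ|² 4πr² dr = A²·(8·π·b^3/3).
Setting this equal to 1 gives A² = 1/(8·π·b^3/3).
With b = 1.51: A² = 0.03467 and A = 0.1862.

A^2 ≈ 0.0347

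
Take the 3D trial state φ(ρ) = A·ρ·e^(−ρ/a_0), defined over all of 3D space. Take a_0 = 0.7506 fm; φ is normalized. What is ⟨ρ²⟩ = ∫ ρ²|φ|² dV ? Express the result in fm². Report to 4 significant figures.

⟨ρ^2⟩ ≈ 4.226 fm^2

By definition ⟨ρ²⟩ = ∫ ρ^2 |φ(ρ)|² 4πρ² dρ.
With ∫₀^∞ ρ^6 e^(−αρ) dρ = 6!/α^7, evaluating both integrals, ⟨ρ²⟩ = 15·a_0^2/2.
With a_0 = 0.7506, ⟨ρ^2⟩ = 4.2255.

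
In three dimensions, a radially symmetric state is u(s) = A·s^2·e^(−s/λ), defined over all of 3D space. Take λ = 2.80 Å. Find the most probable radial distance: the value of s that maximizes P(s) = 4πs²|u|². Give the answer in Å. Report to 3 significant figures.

The maximum of P(s) = 4πs²|u|² occurs where its derivative vanishes.
This gives s = 3·λ.
With λ = 2.80, the most probable radial distance is 8.400 Å.

s ≈ 8.40 Å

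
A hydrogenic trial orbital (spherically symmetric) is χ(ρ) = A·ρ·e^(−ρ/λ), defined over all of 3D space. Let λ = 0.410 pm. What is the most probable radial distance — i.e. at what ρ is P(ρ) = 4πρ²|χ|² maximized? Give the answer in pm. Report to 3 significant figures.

ρ ≈ 0.820 pm

Set d/dρ [P(ρ) = 4πρ²|χ|²] = 0 and solve for ρ > 0.
This gives ρ = 2·λ.
With λ = 0.410, the most probable radial distance is 0.8200 pm.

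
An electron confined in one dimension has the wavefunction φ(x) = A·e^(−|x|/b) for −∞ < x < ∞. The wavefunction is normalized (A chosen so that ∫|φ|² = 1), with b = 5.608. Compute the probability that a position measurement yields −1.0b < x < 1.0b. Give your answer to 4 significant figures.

P ≈ 0.8647

P = ∫_{−1.0b}^{1.0b} |φ(x)|² dx.
Since A² = 1/(b), this is the region integral divided by the full normalization integral.
By symmetry take twice the x ≥ 0 contribution in numerator and denominator; the 2's cancel. In terms of u = x/b (A² and the length scale cancel between numerator and denominator), P = [∫_{0}^{1.0} e^(-2·u) du] / [∫_{0}^{∞} e^(-2·u) du].
With ∫ e^(-2·u) du = -e^(-2·u)/2 + C, the region integral is 1/2 - e^(-2)/2 and the full one is 1/2.
Evaluating gives P = 0.86466.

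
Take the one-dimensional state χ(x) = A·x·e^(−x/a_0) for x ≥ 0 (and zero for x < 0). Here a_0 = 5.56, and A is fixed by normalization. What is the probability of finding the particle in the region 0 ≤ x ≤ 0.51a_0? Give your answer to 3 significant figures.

|χ|² is the probability density, so P = ∫_{0}^{0.51a_0} |χ|² dx.
The normalization integral ∫|χ|²dx over the whole domain equals a_0^3/4·A², and A² cancels in the ratio.
Substituting u = x/a_0, A² and the length scale cancel in the ratio: P = ∫_{0}^{0.51} u^2·e^(-2·u) du / ∫_{0}^{∞} u^2·e^(-2·u) du.
An antiderivative of u^2·e^(-2·u) is -(2·u^2 + 2·u + 1)·e^(-2·u)/4; evaluating from 0 to 0.51 gives ≈ 0.021004, while the full integral is 1/4.
Taking the ratio, P = 0.08402.

P ≈ 0.0840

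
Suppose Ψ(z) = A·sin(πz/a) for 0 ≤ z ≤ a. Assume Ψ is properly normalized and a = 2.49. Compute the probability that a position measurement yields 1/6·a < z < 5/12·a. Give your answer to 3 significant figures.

P = ∫_{1/6·a}^{5/12·a} |Ψ(z)|² dz.
The normalization integral ∫|Ψ|²dz over the whole domain equals a/2·A², and A² cancels in the ratio.
Substituting u = z/a, A² and the length scale cancel in the ratio: P = ∫_{1/6}^{5/12} sin(π·u)^2 du / ∫_{0}^{1} sin(π·u)^2 du.
Using ∫ sin(π·u)^2 du = u/2 - sin(2·π·u)/(4·π), the numerator is -1/(8·π) + √(3)/(8·π) + 1/8 and the denominator is 1/2.
Taking the ratio, P = (-1 + √(3) + π)/(4·π).

P ≈ 0.308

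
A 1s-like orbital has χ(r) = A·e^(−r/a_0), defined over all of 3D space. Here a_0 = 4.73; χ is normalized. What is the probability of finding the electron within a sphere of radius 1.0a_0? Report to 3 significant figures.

P = ∫ |χ|² 4πr² dr over r ≤ 1.0a_0.
A² is fixed by ∫₀^∞ 4πr²|χ|² dr = 1, i.e. A² = (π·a_0^3)^(−1).
In terms of u = r/a_0 (A², 4π and the length scale all cancel between numerator and denominator), P = [∫_{0}^{1.0} u^2·e^(-2·u) du] / [∫_{0}^{∞} u^2·e^(-2·u) du].
With ∫ u^2·e^(-2·u) du = -(2·u^2 + 2·u + 1)·e^(-2·u)/4 + C, the region integral is 1/4 - 5·e^(-2)/4 and the full one is 1/4.
Taking the ratio yields P = 0.3233.

P ≈ 0.323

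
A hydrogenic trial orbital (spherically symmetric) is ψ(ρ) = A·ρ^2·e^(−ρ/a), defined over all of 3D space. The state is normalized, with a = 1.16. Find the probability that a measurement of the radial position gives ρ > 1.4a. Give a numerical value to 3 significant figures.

Integrate the radial probability density 4πρ²|ψ|² over ρ > 1.4a.
The full normalization integral is A²·[45·π·a^7/2] = 1, fixing A².
In terms of u = ρ/a (A², 4π and the length scale all cancel between numerator and denominator), P = [∫_{1.4}^{∞} u^6·e^(-2·u) du] / [∫_{0}^{∞} u^6·e^(-2·u) du].
Using ∫ u^6·e^(-2·u) du = -(4·u^6 + 12·u^5 + 30·u^4 + 60·u^3 + 90·u^2 + 90·u + 45)·e^(-2·u)/8, the numerator is ≈ 5.4877 and the denominator is 45/8.
This evaluates to P = 0.9756.

P ≈ 0.976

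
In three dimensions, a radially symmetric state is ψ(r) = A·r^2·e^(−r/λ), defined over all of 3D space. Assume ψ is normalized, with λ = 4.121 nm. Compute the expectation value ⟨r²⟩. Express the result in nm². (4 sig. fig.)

⟨r^2⟩ ≈ 237.8 nm^2

⟨r²⟩ = ∫ r^2 |ψ|² 4πr² dr over the full domain.
With ∫₀^∞ r^8 e^(−αr) dr = 8!/α^9, evaluating both integrals, ⟨r²⟩ = 14·λ^2.
With λ = 4.121, ⟨r^2⟩ = 237.76.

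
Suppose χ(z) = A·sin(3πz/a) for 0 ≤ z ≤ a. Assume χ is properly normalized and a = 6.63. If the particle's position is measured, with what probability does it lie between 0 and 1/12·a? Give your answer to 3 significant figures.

The probability is P = ∫ |χ|² dz over [0, 1/12·a].
Since A² = 1/(a/2), this is the region integral divided by the full normalization integral.
Substituting u = z/a, A² and the length scale cancel in the ratio: P = ∫_{0}^{1/12} sin(3·π·u)^2 du / ∫_{0}^{1} sin(3·π·u)^2 du.
With ∫ sin(3·π·u)^2 du = u/2 - sin(6·π·u)/(12·π) + C, the region integral is 1/24 - 1/(12·π) and the full one is 1/2.
Evaluating gives P = (-2 + π)/(12·π).

P ≈ 0.0303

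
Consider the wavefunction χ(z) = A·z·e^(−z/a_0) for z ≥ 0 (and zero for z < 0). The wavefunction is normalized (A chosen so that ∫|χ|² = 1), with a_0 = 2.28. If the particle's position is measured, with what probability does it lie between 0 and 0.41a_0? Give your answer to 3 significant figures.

The probability is P = ∫ |χ|² dz over [0, 0.41a_0].
With A² fixed by ∫|χ|² = 1, i.e. A² = (a_0^3/4)^(−1), substitute and integrate.
Let u = z/a_0; then A² and the length scale cancel, so P = ∫_{0}^{0.41} u^2·e^(-2·u) du ÷ ∫_{0}^{∞} u^2·e^(-2·u) du.
With ∫ u^2·e^(-2·u) du = -(2·u^2 + 2·u + 1)·e^(-2·u)/4 + C, the region integral is ≈ 0.012585 and the full one is 1/4.
Evaluating gives P = 0.05034.

P ≈ 0.0503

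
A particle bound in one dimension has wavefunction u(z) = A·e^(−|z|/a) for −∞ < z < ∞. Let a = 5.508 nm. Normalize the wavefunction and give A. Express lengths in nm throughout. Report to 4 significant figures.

A ≈ 0.4261 nm^(-1/2)

Require ∫ |u|² dz = 1 over the whole domain.
With ∫₀^∞ z^0 e^(−αz) dz = 0!/α^1, carrying out the integral gives A² · a.
Setting this equal to 1 gives A² = 1/(a).
Substituting a = 5.508 gives A² = 0.18155, so A = 0.42609.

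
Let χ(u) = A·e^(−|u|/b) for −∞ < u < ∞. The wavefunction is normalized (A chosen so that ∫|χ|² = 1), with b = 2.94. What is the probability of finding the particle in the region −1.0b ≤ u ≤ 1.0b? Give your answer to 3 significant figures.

P ≈ 0.865

The probability is P = ∫ |χ|² du over [−1.0b, 1.0b].
Since A² = 1/(b), this is the region integral divided by the full normalization integral.
By symmetry take twice the u ≥ 0 contribution in numerator and denominator; the 2's cancel. In terms of t = u/b (A² and the length scale cancel between numerator and denominator), P = [∫_{0}^{1.0} e^(-2·t) dt] / [∫_{0}^{∞} e^(-2·t) dt].
An antiderivative of e^(-2·t) is -e^(-2·t)/2; evaluating from 0 to 1.0 gives 1/2 - e^(-2)/2, while the full integral is 1/2.
The result is P = 0.8647.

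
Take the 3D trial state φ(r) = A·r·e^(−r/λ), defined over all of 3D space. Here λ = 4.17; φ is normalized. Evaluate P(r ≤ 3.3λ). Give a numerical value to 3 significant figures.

Integrate the radial probability density 4πr²|φ|² over r ≤ 3.3λ.
A² is fixed by ∫₀^∞ 4πr²|φ|² dr = 1, i.e. A² = (3·π·λ^5)^(−1).
In terms of u = r/λ (A², 4π and the length scale all cancel between numerator and denominator), P = [∫_{0}^{3.3} u^4·e^(-2·u) du] / [∫_{0}^{∞} u^4·e^(-2·u) du].
An antiderivative of u^4·e^(-2·u) is -(u^4/2 + u^3 + 3·u^2/2 + 3·u/2 + 3/4)·e^(-2·u); evaluating from 0 to 3.3 gives ≈ 0.59047, while the full integral is 3/4.
This evaluates to P = 0.7873.

P ≈ 0.787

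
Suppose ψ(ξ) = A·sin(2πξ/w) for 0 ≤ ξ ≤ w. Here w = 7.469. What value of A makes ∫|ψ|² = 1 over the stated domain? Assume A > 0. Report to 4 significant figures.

A ≈ 0.5175

Normalization requires ∫|ψ|² dξ = 1, integrated from 0 to w.
∫|ψ|² dξ = A²·(w/2).
Plugging in w = 7.469 yields A = 0.51747.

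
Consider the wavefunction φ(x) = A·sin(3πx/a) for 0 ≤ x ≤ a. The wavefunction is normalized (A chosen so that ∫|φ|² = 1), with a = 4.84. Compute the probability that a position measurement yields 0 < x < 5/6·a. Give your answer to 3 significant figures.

P ≈ 0.833

P = ∫_{0}^{5/6·a} |φ(x)|² dx.
Since A² = 1/(a/2), this is the region integral divided by the full normalization integral.
Substituting u = x/a, A² and the length scale cancel in the ratio: P = ∫_{0}^{5/6} sin(3·π·u)^2 du / ∫_{0}^{1} sin(3·π·u)^2 du.
An antiderivative of sin(3·π·u)^2 is u/2 - sin(6·π·u)/(12·π); evaluating from 0 to 5/6 gives 5/12, while the full integral is 1/2.
This works out to P = 5/6.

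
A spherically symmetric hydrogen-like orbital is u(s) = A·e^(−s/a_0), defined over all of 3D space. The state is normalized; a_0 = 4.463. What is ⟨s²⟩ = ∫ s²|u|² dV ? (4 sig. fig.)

⟨s^2⟩ ≈ 59.76

⟨s²⟩ = ∫ s^2 |u|² 4πs² ds over the full domain.
With ∫₀^∞ s^4 e^(−αs) ds = 4!/α^5, since the A² factors cancel between numerator and denominator, ⟨s²⟩ = 3·a_0^2.
With a_0 = 4.463, ⟨s^2⟩ = 59.755.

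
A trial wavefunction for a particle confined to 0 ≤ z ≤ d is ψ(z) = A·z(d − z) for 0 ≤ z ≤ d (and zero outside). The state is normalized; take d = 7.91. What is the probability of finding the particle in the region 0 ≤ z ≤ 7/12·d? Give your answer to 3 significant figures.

P = ∫_{0}^{7/12·d} |ψ(z)|² dz.
Since A² = 1/(d^5/30), this is the region integral divided by the full normalization integral.
In terms of u = z/d (A² and the length scale cancel between numerator and denominator), P = [∫_{0}^{7/12} u^2·(1 - u)^2 du] / [∫_{0}^{1} u^2·(1 - u)^2 du].
With ∫ u^2·(1 - u)^2 du = u^3·(6·u^2 - 15·u + 10)/30 + C, the region integral is ≈ 0.021779 and the full one is 1/30.
Evaluating gives P = 0.6534.

P ≈ 0.653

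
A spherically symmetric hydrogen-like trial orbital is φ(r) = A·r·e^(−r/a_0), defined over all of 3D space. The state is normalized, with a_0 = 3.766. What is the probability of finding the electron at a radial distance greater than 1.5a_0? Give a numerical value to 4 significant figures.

Integrate the radial probability density 4πr²|φ|² over r > 1.5a_0.
A² is fixed by ∫₀^∞ 4πr²|φ|² dr = 1, i.e. A² = (3·π·a_0^5)^(−1).
Let u = r/a_0; then A², 4π and the length scale all cancel, so P = ∫_{1.5}^{∞} u^4·e^(-2·u) du ÷ ∫_{0}^{∞} u^4·e^(-2·u) du.
With ∫ u^4·e^(-2·u) du = -(u^4/2 + u^3 + 3·u^2/2 + 3·u/2 + 3/4)·e^(-2·u) + C, the region integral is 393·e^(-3)/32 and the full one is 3/4.
Taking the ratio yields P = 0.81526.

P ≈ 0.8153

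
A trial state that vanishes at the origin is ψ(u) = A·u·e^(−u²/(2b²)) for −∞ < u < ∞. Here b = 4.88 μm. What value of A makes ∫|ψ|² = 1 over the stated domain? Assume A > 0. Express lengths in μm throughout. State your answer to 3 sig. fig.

Require ∫ |ψ|² du = 1 over the whole domain.
The integral (without the A² prefactor) comes out to √(π)·b^3/2.
Setting this equal to 1 gives A² = 1/(√(π)·b^3/2).
Plugging in b = 4.88 yields A = 0.09854.

A ≈ 0.0985 μm^(-3/2)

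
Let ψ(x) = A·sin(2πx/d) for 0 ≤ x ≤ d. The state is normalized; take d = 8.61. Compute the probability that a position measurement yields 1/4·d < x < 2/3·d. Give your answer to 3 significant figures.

P ≈ 0.348

|ψ|² is the probability density, so P = ∫_{1/4·d}^{2/3·d} |ψ|² dx.
With A² fixed by ∫|ψ|² = 1, i.e. A² = (d/2)^(−1), substitute and integrate.
Substituting u = x/d, A² and the length scale cancel in the ratio: P = ∫_{1/4}^{2/3} sin(2·π·u)^2 du / ∫_{0}^{1} sin(2·π·u)^2 du.
An antiderivative of sin(2·π·u)^2 is u/2 - sin(4·π·u)/(8·π); evaluating from 1/4 to 2/3 gives -√(3)/(16·π) + 5/24, while the full integral is 1/2.
Evaluating gives P = -√(3)/(8·π) + 5/12.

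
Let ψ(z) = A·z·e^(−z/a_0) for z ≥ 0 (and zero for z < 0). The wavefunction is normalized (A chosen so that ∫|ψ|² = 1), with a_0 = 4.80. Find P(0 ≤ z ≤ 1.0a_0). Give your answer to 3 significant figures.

|ψ|² is the probability density, so P = ∫_{0}^{1.0a_0} |ψ|² dz.
With A² fixed by ∫|ψ|² = 1, i.e. A² = (a_0^3/4)^(−1), substitute and integrate.
Substituting u = z/a_0, A² and the length scale cancel in the ratio: P = ∫_{0}^{1.0} u^2·e^(-2·u) du / ∫_{0}^{∞} u^2·e^(-2·u) du.
With ∫ u^2·e^(-2·u) du = -(2·u^2 + 2·u + 1)·e^(-2·u)/4 + C, the region integral is 1/4 - 5·e^(-2)/4 and the full one is 1/4.
The result is P = 0.3233.

P ≈ 0.323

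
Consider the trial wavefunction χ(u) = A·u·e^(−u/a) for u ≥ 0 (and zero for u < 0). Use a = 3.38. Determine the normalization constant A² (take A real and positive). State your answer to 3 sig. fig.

Normalization requires ∫|χ|² du = 1, integrated from 0 to ∞.
The integral (without the A² prefactor) comes out to a^3/4.
Setting this equal to 1 gives A² = 1/(a^3/4).
Plugging in a = 3.38 yields A = 0.3219.

A^2 ≈ 0.104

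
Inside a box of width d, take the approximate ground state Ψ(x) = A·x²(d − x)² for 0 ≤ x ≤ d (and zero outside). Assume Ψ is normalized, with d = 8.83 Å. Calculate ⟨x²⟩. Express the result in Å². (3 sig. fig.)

⟨x²⟩ = ∫ x^2 |Ψ|² dx over the full domain.
Expanding the polynomial and integrating term by term, the ratio of the moment integral to the normalization integral gives ⟨x²⟩ = 3·d^2/11.
Putting d = 8.83 gives 21.26.

⟨x^2⟩ ≈ 21.3 Å^2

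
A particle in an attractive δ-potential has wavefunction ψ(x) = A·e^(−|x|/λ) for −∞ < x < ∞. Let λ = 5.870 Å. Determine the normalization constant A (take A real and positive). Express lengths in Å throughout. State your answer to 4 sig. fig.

Normalization requires ∫|ψ|² dx = 1, integrated from −∞ to ∞.
Using ∫₀^∞ xⁿ e^(−αx) dx = n!/αⁿ⁺¹, ∫|ψ|² dx = A²·(λ).
So A² = (λ)^(−1).
Substituting λ = 5.870 gives A² = 0.17036, so A = 0.41274.

A ≈ 0.4127 Å^(-1/2)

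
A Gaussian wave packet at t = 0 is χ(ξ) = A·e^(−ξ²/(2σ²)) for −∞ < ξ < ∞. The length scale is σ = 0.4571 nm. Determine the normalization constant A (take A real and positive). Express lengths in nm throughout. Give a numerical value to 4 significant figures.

A ≈ 1.111 nm^(-1/2)

Normalization requires ∫|χ|² dξ = 1, integrated from −∞ to ∞.
Using the Gaussian integral ∫_{−∞}^{∞} e^(−αξ²) dξ = √(π/α), with χ = A·e^(−ξ²/(2σ²)), the integral evaluates to A²·[√(π)·σ].
Substituting σ = 0.4571 gives A² = 1.2343, so A = 1.1110.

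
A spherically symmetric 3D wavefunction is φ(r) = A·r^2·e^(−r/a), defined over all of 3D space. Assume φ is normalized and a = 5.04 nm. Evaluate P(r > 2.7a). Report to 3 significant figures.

P ≈ 0.702

With dV = 4πr²dr, the probability is ∫|φ|² dV over r > 2.7a.
Normalization gives A² = 1/(45·π·a^7/2).
In terms of u = r/a (A², 4π and the length scale all cancel between numerator and denominator), P = [∫_{2.7}^{∞} u^6·e^(-2·u) du] / [∫_{0}^{∞} u^6·e^(-2·u) du].
With ∫ u^6·e^(-2·u) du = -(4·u^6 + 12·u^5 + 30·u^4 + 60·u^3 + 90·u^2 + 90·u + 45)·e^(-2·u)/8 + C, the region integral is ≈ 3.9469 and the full one is 45/8.
The region integral divided by the full integral gives P = 0.7017.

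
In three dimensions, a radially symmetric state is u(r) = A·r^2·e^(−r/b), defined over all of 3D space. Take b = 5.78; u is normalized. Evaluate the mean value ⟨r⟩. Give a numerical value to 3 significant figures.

⟨r⟩ ≈ 20.2

⟨r⟩ = ∫ r |u|² 4πr² dr over the full domain.
Recall ∫₀^∞ r^m e^(−r/β) dr = m!·β^(m+1), the ratio of the moment integral to the normalization integral gives ⟨r⟩ = 7·b/2.
Putting b = 5.78 gives 20.23.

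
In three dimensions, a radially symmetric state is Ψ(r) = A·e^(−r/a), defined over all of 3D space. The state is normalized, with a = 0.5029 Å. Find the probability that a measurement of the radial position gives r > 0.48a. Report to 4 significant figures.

P ≈ 0.9269

With dV = 4πr²dr, the probability is ∫|Ψ|² dV over r > 0.48a.
The full normalization integral is A²·[π·a^3] = 1, fixing A².
In terms of u = r/a (A², 4π and the length scale all cancel between numerator and denominator), P = [∫_{0.48}^{∞} u^2·e^(-2·u) du] / [∫_{0}^{∞} u^2·e^(-2·u) du].
With ∫ u^2·e^(-2·u) du = -(2·u^2 + 2·u + 1)·e^(-2·u)/4 + C, the region integral is 1513·e^(-24/25)/2500 and the full one is 1/4.
The region integral divided by the full integral gives P = 0.92691.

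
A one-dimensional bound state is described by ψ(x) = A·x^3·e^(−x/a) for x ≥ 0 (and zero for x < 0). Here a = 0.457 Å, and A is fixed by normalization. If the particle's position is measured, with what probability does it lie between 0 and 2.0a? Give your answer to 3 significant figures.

P = ∫_{0}^{2.0a} |ψ(x)|² dx.
With A² fixed by ∫|ψ|² = 1, i.e. A² = (45·a^7/8)^(−1), substitute and integrate.
In terms of u = x/a (A² and the length scale cancel between numerator and denominator), P = [∫_{0}^{2.0} u^6·e^(-2·u) du] / [∫_{0}^{∞} u^6·e^(-2·u) du].
An antiderivative of u^6·e^(-2·u) is -(4·u^6 + 12·u^5 + 30·u^4 + 60·u^3 + 90·u^2 + 90·u + 45)·e^(-2·u)/8; evaluating from 0 to 2.0 gives 45/8 - 2185·e^(-4)/8, while the full integral is 45/8.
The result is P = 0.1107.

P ≈ 0.111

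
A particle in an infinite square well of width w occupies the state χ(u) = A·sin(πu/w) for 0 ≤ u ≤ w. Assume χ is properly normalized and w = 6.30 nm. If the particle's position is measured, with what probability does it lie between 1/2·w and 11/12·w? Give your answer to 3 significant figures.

The probability is P = ∫ |χ|² du over [1/2·w, 11/12·w].
With A² fixed by ∫|χ|² = 1, i.e. A² = (w/2)^(−1), substitute and integrate.
Let t = u/w; then A² and the length scale cancel, so P = ∫_{1/2}^{11/12} sin(π·t)^2 dt ÷ ∫_{0}^{1} sin(π·t)^2 dt.
With ∫ sin(π·t)^2 dt = t/2 - sin(2·π·t)/(4·π) + C, the region integral is 1/(8·π) + 5/24 and the full one is 1/2.
Evaluating gives P = (3 + 5·π)/(12·π).

P ≈ 0.496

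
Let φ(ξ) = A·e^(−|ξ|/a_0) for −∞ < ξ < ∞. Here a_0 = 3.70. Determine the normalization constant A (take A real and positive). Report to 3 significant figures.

A ≈ 0.520

Normalization requires ∫|φ|² dξ = 1, integrated from −∞ to ∞.
Carrying out the integral gives A² · a_0.
So A² = (a_0)^(−1).
Substituting a_0 = 3.70 gives A² = 0.2703, so A = 0.5199.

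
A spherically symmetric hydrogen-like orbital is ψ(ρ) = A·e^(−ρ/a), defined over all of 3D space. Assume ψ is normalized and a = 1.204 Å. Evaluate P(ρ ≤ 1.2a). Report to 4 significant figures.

Integrate the radial probability density 4πρ²|ψ|² over ρ ≤ 1.2a.
A² is fixed by ∫₀^∞ 4πρ²|ψ|² dρ = 1, i.e. A² = (π·a^3)^(−1).
In terms of u = ρ/a (A², 4π and the length scale all cancel between numerator and denominator), P = [∫_{0}^{1.2} u^2·e^(-2·u) du] / [∫_{0}^{∞} u^2·e^(-2·u) du].
Using ∫ u^2·e^(-2·u) du = -(2·u^2 + 2·u + 1)·e^(-2·u)/4, the numerator is 1/4 - 157·e^(-12/5)/100 and the denominator is 1/4.
This evaluates to P = 0.43029.

P ≈ 0.4303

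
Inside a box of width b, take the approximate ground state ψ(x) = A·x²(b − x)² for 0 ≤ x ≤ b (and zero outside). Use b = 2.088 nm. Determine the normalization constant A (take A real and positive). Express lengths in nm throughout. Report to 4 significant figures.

A ≈ 0.9139 nm^(-9/2)

We need A² ∫|f|² dx = 1, taking the integral from 0 to b.
Carrying out the integral gives A² · b^9/630.
So A² = (b^9/630)^(−1).
With b = 2.088: A² = 0.83515 and A = 0.91387.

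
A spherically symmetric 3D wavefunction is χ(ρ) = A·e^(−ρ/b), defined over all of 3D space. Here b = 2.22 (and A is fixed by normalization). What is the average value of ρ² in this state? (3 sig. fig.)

⟨ρ^2⟩ ≈ 14.8

By definition ⟨ρ²⟩ = ∫ ρ^2 |χ(ρ)|² 4πρ² dρ.
Using ∫₀^∞ ρⁿ e^(−αρ) dρ = n!/αⁿ⁺¹, evaluating both integrals, ⟨ρ²⟩ = 3·b^2.
With b = 2.22, ⟨ρ^2⟩ = 14.79.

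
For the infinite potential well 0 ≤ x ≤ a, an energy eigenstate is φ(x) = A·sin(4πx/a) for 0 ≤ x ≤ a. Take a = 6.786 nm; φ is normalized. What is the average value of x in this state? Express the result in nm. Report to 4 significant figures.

⟨x⟩ ≈ 3.393 nm

⟨x⟩ = ∫ x |φ|² dx over the full domain.
Using sin²θ = (1 − cos 2θ)/2, the ratio of the moment integral to the normalization integral gives ⟨x⟩ = a/2.
Putting a = 6.786 gives 3.3930.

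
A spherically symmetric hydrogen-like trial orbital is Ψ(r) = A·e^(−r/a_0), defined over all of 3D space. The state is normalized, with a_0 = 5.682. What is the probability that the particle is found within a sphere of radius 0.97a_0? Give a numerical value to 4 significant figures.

P ≈ 0.3071

Integrate the radial probability density 4πr²|Ψ|² over r ≤ 0.97a_0.
The full normalization integral is A²·[π·a_0^3] = 1, fixing A².
Let u = r/a_0; then A², 4π and the length scale all cancel, so P = ∫_{0}^{0.97} u^2·e^(-2·u) du ÷ ∫_{0}^{∞} u^2·e^(-2·u) du.
An antiderivative of u^2·e^(-2·u) is -(2·u^2 + 2·u + 1)·e^(-2·u)/4; evaluating from 0 to 0.97 gives ≈ 0.0767721, while the full integral is 1/4.
The region integral divided by the full integral gives P = 0.30709.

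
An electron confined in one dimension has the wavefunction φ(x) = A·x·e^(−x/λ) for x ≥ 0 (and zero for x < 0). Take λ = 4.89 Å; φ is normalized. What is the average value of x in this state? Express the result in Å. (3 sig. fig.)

By definition ⟨x⟩ = ∫ x |φ(x)|² dx.
Since the A² factors cancel between numerator and denominator, ⟨x⟩ = 3·λ/2.
With λ = 4.89, ⟨x⟩ = 7.335.

⟨x⟩ ≈ 7.34 Å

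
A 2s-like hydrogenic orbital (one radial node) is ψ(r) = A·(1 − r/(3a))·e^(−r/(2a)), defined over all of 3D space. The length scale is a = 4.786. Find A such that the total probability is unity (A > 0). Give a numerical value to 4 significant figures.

Require ∫ |ψ|² 4πr² dr = 1 over the whole domain.
In 3D with spherical symmetry the volume element is 4πr² dr.
With ∫₀^∞ r^4 e^(−αr) dr = 4!/α^5, with ψ = A·(1 − r/(3a))·e^(−r/(2a)), the integral evaluates to A²·[8·π·a^3/3].
Substituting a = 4.786 gives A² = 0.0010888, so A = 0.032998.

A ≈ 0.03300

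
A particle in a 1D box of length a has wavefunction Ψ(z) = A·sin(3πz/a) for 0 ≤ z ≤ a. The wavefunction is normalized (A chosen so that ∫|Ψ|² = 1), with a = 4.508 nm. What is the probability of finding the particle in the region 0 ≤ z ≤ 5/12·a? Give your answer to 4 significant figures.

P ≈ 0.3636

The probability is P = ∫ |Ψ|² dz over [0, 5/12·a].
The normalization integral ∫|Ψ|²dz over the whole domain equals a/2·A², and A² cancels in the ratio.
Let u = z/a; then A² and the length scale cancel, so P = ∫_{0}^{5/12} sin(3·π·u)^2 du ÷ ∫_{0}^{1} sin(3·π·u)^2 du.
With ∫ sin(3·π·u)^2 du = u/2 - sin(6·π·u)/(12·π) + C, the region integral is 5/24 - 1/(12·π) and the full one is 1/2.
Evaluating gives P = (-2 + 5·π)/(12·π).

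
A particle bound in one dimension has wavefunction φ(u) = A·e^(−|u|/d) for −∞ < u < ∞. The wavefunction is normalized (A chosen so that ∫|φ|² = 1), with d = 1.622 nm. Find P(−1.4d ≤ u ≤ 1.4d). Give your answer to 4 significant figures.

P ≈ 0.9392

The probability is P = ∫ |φ|² du over [−1.4d, 1.4d].
With A² fixed by ∫|φ|² = 1, i.e. A² = (d)^(−1), substitute and integrate.
Both integrals are even about u = 0, so only the u ≥ 0 halves are needed (the factors of 2 cancel). Substituting t = u/d, A² and the length scale cancel in the ratio: P = ∫_{0}^{1.4} e^(-2·t) dt / ∫_{0}^{∞} e^(-2·t) dt.
With ∫ e^(-2·t) dt = -e^(-2·t)/2 + C, the region integral is 1/2 - e^(-14/5)/2 and the full one is 1/2.
Taking the ratio, P = 0.93919.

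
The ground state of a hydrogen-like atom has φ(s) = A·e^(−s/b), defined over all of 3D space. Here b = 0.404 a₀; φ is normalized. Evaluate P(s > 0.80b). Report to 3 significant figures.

P ≈ 0.783

With dV = 4πs²ds, the probability is ∫|φ|² dV over s > 0.80b.
A² is fixed by ∫₀^∞ 4πs²|φ|² ds = 1, i.e. A² = (π·b^3)^(−1).
Substituting u = s/b, A², 4π and the length scale all cancel in the ratio: P = ∫_{0.80}^{∞} u^2·e^(-2·u) du / ∫_{0}^{∞} u^2·e^(-2·u) du.
Using ∫ u^2·e^(-2·u) du = -(2·u^2 + 2·u + 1)·e^(-2·u)/4, the numerator is 97·e^(-8/5)/100 and the denominator is 1/4.
Taking the ratio yields P = 0.7834.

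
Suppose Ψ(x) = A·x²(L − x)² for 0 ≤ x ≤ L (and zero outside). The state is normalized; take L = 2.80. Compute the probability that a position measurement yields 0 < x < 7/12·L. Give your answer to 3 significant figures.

P ≈ 0.698

The probability is P = ∫ |Ψ|² dx over [0, 7/12·L].
The normalization integral ∫|Ψ|²dx over the whole domain equals L^9/630·A², and A² cancels in the ratio.
Substituting u = x/L, A² and the length scale cancel in the ratio: P = ∫_{0}^{7/12} u^4·(1 - u)^4 du / ∫_{0}^{1} u^4·(1 - u)^4 du.
With ∫ u^4·(1 - u)^4 du = u^5·(70·u^4 - 315·u^3 + 540·u^2 - 420·u + 126)/630 + C, the region integral is ≈ 0.0011074 and the full one is 1/630.
This works out to P = 0.6977.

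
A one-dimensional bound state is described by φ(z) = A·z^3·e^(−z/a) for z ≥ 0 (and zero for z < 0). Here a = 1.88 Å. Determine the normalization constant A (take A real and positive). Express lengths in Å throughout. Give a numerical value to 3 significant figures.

Require ∫ |φ|² dz = 1 over the whole domain.
Recall ∫₀^∞ z^m e^(−z/β) dz = m!·β^(m+1), ∫|φ|² dz = A²·(45·a^7/8).
Hence A² = 1/[45·a^7/8].
With a = 1.88: A² = 0.002142 and A = 0.04628.

A ≈ 0.0463 Å^(-7/2)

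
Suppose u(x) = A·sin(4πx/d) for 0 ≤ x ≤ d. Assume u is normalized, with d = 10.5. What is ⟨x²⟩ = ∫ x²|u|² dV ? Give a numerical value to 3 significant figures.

By definition ⟨x²⟩ = ∫ x^2 |u(x)|² dx.
Using sin²θ = (1 − cos 2θ)/2, since the A² factors cancel between numerator and denominator, ⟨x²⟩ = -d^2/(32·π^2) + d^2/3.
With d = 10.5, ⟨x^2⟩ = 36.40.

⟨x^2⟩ ≈ 36.4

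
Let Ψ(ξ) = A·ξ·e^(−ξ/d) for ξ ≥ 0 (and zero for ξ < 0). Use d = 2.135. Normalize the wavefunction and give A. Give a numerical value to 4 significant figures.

The normalization condition is ∫|Ψ|² dξ = 1 from 0 to ∞.
The integral (without the A² prefactor) comes out to d^3/4.
Hence A² = 1/[d^3/4].
Substituting d = 2.135 gives A² = 0.41102, so A = 0.64111.

A ≈ 0.6411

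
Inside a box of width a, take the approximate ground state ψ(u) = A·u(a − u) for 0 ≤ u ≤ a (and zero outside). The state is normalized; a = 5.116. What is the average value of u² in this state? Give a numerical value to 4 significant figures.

⟨u^2⟩ ≈ 7.478

By definition ⟨u²⟩ = ∫ u^2 |ψ(u)|² du.
Expanding the polynomial and integrating term by term, evaluating both integrals, ⟨u²⟩ = 2·a^2/7.
Putting a = 5.116 gives 7.4781.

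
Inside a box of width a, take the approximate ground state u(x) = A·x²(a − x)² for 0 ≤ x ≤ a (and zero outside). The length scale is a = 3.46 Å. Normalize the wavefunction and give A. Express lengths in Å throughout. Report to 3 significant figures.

Normalization requires ∫|u|² dx = 1, integrated from 0 to a.
The integral (without the A² prefactor) comes out to a^9/630.
With a = 3.46: A² = 0.008865 and A = 0.09415.

A ≈ 0.0942 Å^(-9/2)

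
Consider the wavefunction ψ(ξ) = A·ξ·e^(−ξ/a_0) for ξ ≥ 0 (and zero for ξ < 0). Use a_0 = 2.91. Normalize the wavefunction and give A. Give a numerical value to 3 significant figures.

A ≈ 0.403

The normalization condition is ∫|ψ|² dξ = 1 from 0 to ∞.
With ∫₀^∞ ξ^2 e^(−αξ) dξ = 2!/α^3, with ψ = A·ξ·e^(−ξ/a_0), the integral evaluates to A²·[a_0^3/4].
So A² = (a_0^3/4)^(−1).
Substituting a_0 = 2.91 gives A² = 0.1623, so A = 0.4029.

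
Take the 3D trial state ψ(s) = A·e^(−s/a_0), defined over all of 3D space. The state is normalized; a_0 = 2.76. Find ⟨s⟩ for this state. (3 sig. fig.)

⟨s⟩ ≈ 4.14

By definition ⟨s⟩ = ∫ s |ψ(s)|² 4πs² ds.
Using ∫₀^∞ sⁿ e^(−αs) ds = n!/αⁿ⁺¹, since the A² factors cancel between numerator and denominator, ⟨s⟩ = 3·a_0/2.
With a_0 = 2.76, ⟨s⟩ = 4.140.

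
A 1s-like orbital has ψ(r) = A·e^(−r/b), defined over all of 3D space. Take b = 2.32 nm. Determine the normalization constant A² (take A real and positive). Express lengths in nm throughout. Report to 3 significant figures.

A^2 ≈ 0.0255 nm^(-3)

Require ∫ |ψ|² 4πr² dr = 1 over the whole domain.
(Spherical symmetry: dV = 4πr² dr.)
With ∫₀^∞ r^2 e^(−αr) dr = 2!/α^3, with ψ = A·e^(−r/b), the integral evaluates to A²·[π·b^3].
With b = 2.32: A² = 0.02549 and A = 0.1597.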